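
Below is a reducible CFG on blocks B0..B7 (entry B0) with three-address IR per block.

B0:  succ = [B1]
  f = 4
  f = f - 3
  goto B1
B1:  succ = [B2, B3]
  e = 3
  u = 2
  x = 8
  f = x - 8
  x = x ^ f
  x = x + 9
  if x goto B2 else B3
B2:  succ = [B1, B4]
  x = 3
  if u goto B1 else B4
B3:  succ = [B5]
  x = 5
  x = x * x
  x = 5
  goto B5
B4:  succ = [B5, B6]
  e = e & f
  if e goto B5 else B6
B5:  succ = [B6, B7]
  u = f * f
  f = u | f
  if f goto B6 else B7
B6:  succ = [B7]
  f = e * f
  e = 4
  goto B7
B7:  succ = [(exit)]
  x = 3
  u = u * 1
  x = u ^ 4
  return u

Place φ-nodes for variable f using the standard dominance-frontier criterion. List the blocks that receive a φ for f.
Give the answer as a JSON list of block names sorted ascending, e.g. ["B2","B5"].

idom tree: B1←B0 B2←B1 B3←B1 B4←B2 B5←B1 B6←B1 B7←B1
Join-block Dom:
  B1: preds {B0,B2}: {B0} ∩ {B0,B1,B2} = {B0}; idom=B0
  B5: preds {B3,B4}: {B0,B1,B3} ∩ {B0,B1,B2,B4} = {B0,B1}; idom=B1
  B6: preds {B4,B5}: {B0,B1,B2,B4} ∩ {B0,B1,B5} = {B0,B1}; idom=B1
  B7: preds {B5,B6}: {B0,B1,B5} ∩ {B0,B1,B6} = {B0,B1}; idom=B1

Frontier:
  B1←B0: walk · to B0
  B1←B2: walk B2→B1 to B0
  B5←B3: walk B3 to B1
  B5←B4: walk B4→B2 to B1
  B6←B4: walk B4→B2 to B1
  B6←B5: walk B5 to B1
  B7←B5: walk B5 to B1
  B7←B6: walk B6 to B1
  B0 → ∅
  B1 → {B1}
  B2 → {B1,B5,B6}
  B3 → {B5}
  B4 → {B5,B6}
  B5 → {B6,B7}
  B6 → {B7}
  B7 → ∅

φ for f: defs {B0,B1,B5,B6}
  DF⁺ = {B1,B6,B7}

Answer: ["B1", "B6", "B7"]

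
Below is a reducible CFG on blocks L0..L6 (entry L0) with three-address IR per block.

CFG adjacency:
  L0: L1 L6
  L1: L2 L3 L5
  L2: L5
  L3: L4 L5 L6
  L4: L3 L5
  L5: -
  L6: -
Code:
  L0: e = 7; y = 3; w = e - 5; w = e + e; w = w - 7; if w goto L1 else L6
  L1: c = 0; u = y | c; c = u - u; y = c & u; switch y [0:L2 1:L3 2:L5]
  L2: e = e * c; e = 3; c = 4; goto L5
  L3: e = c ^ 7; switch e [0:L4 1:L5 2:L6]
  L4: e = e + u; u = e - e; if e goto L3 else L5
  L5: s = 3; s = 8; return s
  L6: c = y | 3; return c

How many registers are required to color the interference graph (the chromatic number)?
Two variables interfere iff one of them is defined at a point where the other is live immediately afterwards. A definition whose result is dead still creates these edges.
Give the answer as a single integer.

def/use:
  L0: def={e,w,y} ue=∅
  L1: def={c,u,y} ue={y}
  L2: def={c,e} ue={c,e}
  L3: def={e} ue={c}
  L4: def={e,u} ue={e,u}
  L5: def={s} ue=∅
  L6: def={c} ue={y}

Live sets:
  L0: in=∅ out={e,y}
  L1: in={e,y} out={c,e,u,y}
  L2: in={c,e} out=∅
  L3: in={c,u,y} out={c,e,u,y}
  L4: in={c,e,u,y} out={c,u,y}
  L5: in=∅ out=∅
  L6: in={y} out=∅

Interfere edges:
  c — {e,u,y}
  e — {c,u,w,y}
  s — ∅
  u — {c,e,y}
  w — {e,y}
  y — {c,e,u,w}

Colouring:
  lower bound: {c,e,u,y} mutually conflict ⇒ χ ≥ 4
  4-colouring: c0={e,s}  c1={y}  c2={c,w}  c3={u}
  χ = 4

Answer: 4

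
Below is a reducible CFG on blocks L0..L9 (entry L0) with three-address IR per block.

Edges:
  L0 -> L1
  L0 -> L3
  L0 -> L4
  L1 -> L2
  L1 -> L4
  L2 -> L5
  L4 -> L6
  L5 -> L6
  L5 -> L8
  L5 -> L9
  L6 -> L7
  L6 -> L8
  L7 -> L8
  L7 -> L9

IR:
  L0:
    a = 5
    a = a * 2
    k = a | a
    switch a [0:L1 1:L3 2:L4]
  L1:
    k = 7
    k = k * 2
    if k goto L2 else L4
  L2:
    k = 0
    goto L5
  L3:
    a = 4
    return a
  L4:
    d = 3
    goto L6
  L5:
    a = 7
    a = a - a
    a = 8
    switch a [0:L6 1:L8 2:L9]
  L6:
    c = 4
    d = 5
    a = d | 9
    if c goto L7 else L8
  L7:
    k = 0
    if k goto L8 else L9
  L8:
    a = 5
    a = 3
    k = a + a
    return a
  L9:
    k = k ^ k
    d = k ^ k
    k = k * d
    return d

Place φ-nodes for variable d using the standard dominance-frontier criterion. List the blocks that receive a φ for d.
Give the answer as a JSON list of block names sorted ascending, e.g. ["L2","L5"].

Answer: ["L6", "L8", "L9"]

Analysis:
idom tree: L1←L0 L2←L1 L3←L0 L4←L0 L5←L2 L6←L0 L7←L6 L8←L0 L9←L0
Join-block Dom:
  L4: preds {L0,L1}: {L0} ∩ {L0,L1} = {L0}; idom=L0
  L6: preds {L4,L5}: {L0,L4} ∩ {L0,L1,L2,L5} = {L0}; idom=L0
  L8: preds {L5,L6,L7}: {L0,L1,L2,L5} ∩ {L0,L6} ∩ {L0,L6,L7} = {L0}; idom=L0
  L9: preds {L5,L7}: {L0,L1,L2,L5} ∩ {L0,L6,L7} = {L0}; idom=L0

DF walk-up:
  join L4 pred L0: · stop@L0
  join L4 pred L1: L1 stop@L0
  join L6 pred L4: L4 stop@L0
  join L6 pred L5: L5→L2→L1 stop@L0
  join L8 pred L5: L5→L2→L1 stop@L0
  join L8 pred L6: L6 stop@L0
  join L8 pred L7: L7→L6 stop@L0
  join L9 pred L5: L5→L2→L1 stop@L0
  join L9 pred L7: L7→L6 stop@L0
  L0 → ∅
  L1 → {L4,L6,L8,L9}
  L2 → {L6,L8,L9}
  L3 → ∅
  L4 → {L6}
  L5 → {L6,L8,L9}
  L6 → {L8,L9}
  L7 → {L8,L9}
  L8 → ∅
  L9 → ∅

φ for d: defs {L4,L6,L9}
  DF⁺ = {L6,L8,L9}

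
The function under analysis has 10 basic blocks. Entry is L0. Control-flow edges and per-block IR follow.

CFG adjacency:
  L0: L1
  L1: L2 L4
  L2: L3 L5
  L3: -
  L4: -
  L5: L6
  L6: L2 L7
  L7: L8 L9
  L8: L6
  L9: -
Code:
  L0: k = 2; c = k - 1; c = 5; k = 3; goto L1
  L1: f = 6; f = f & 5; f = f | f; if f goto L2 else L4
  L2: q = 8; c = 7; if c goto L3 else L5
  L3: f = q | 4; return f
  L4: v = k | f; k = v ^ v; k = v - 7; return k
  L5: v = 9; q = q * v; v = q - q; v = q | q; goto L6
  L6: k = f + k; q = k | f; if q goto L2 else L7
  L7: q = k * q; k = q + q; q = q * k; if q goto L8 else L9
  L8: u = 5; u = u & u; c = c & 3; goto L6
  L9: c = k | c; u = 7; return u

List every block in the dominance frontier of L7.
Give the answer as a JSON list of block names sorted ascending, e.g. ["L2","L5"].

Answer: ["L6"]

Derivation:
idom tree: L1←L0 L2←L1 L3←L2 L4←L1 L5←L2 L6←L5 L7←L6 L8←L7 L9←L7
Join-block Dom:
  L2: preds {L1,L6}: {L0,L1} ∩ {L0,L1,L2,L5,L6} = {L0,L1}; idom=L1
  L6: preds {L5,L8}: {L0,L1,L2,L5} ∩ {L0,L1,L2,L5,L6,L7,L8} = {L0,L1,L2,L5}; idom=L5

Frontier:
  join L2 pred L1: · stop@L1
  join L2 pred L6: L6→L5→L2 stop@L1
  join L6 pred L5: · stop@L5
  join L6 pred L8: L8→L7→L6 stop@L5
  L0: DF=∅
  L1: DF=∅
  L2: DF={L2}
  L3: DF=∅
  L4: DF=∅
  L5: DF={L2}
  L6: DF={L2,L6}
  L7: DF={L6}
  L8: DF={L6}
  L9: DF=∅

DF(L7) = ["L6"]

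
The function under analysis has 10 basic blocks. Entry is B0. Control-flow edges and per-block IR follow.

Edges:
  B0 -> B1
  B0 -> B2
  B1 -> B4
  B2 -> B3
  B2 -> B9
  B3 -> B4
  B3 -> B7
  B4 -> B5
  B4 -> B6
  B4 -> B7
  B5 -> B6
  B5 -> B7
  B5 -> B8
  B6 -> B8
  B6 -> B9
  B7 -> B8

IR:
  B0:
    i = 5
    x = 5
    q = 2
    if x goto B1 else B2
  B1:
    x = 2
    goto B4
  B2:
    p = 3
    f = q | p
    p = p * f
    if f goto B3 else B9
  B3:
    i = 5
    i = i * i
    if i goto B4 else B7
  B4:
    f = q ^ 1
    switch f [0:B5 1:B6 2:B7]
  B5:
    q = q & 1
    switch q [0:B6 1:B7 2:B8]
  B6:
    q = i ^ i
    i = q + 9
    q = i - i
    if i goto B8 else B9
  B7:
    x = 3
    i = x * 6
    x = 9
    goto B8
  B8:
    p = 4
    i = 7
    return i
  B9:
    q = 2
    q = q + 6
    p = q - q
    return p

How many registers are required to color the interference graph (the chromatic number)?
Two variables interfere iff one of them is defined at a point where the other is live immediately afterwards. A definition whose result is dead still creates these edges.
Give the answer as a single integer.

Block summaries:
  B0: def={i,q,x} ue=∅
  B1: def={x} ue=∅
  B2: def={f,p} ue={q}
  B3: def={i} ue=∅
  B4: def={f} ue={q}
  B5: def={q} ue={q}
  B6: def={i,q} ue={i}
  B7: def={i,x} ue=∅
  B8: def={i,p} ue=∅
  B9: def={p,q} ue=∅

Backward fixpoint:
  B0 li=∅ lo={i,q}
  B1 li={i,q} lo={i,q}
  B2 li={q} lo={q}
  B3 li={q} lo={i,q}
  B4 li={i,q} lo={i,q}
  B5 li={i,q} lo={i}
  B6 li={i} lo=∅
  B7 li=∅ lo=∅
  B8 li=∅ lo=∅
  B9 li=∅ lo=∅

Interfere edges:
  f — {i,p,q}
  i — {f,q,x}
  p — {f,q}
  q — {f,i,p,x}
  x — {i,q}

Colouring:
  clique {f,i,q} ⇒ need ≥ 3
  3-colouring: c0={q}  c1={f,x}  c2={i,p}
  χ = 3

Answer: 3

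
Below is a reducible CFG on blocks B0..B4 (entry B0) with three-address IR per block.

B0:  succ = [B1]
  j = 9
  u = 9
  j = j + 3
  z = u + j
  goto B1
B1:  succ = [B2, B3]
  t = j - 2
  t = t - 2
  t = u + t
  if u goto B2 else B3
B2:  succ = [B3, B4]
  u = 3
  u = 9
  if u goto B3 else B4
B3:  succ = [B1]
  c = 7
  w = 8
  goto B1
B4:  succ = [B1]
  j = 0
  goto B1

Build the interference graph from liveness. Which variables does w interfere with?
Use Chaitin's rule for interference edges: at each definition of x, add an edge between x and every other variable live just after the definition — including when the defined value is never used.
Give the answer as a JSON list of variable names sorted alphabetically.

Answer: ["j", "u"]

Derivation:
def/use:
  B0 def {j,u,z} use ∅
  B1 def {t} use {j,u}
  B2 def {u} use ∅
  B3 def {c,w} use ∅
  B4 def {j} use ∅

Live sets:
  live B0: ∅→{j,u}
  live B1: {j,u}→{j,u}
  live B2: {j}→{j,u}
  live B3: {j,u}→{j,u}
  live B4: {u}→{j,u}

Interference:
  c↔{j,u}
  j↔{c,t,u,w,z}
  t↔{j,u}
  u↔{c,j,t,w,z}
  w↔{j,u}
  z↔{j,u}

N(w) = ["j", "u"]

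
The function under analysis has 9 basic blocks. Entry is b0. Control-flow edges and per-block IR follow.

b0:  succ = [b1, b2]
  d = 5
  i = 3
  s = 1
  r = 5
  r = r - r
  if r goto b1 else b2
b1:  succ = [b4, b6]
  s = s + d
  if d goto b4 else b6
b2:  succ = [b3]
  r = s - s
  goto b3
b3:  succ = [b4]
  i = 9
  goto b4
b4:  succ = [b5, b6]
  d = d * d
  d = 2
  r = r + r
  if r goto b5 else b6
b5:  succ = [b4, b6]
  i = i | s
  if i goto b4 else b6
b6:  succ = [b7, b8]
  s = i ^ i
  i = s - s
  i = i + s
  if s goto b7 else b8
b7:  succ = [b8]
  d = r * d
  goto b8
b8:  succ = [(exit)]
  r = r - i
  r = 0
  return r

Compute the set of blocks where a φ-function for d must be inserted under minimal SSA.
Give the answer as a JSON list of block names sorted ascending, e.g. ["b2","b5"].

idom tree: b1←b0 b2←b0 b3←b2 b4←b0 b5←b4 b6←b0 b7←b6 b8←b6
Dom at joins:
  b4: preds {b1,b3,b5}: {b0,b1} ∩ {b0,b2,b3} ∩ {b0,b4,b5} = {b0}; idom=b0
  b6: preds {b1,b4,b5}: {b0,b1} ∩ {b0,b4} ∩ {b0,b4,b5} = {b0}; idom=b0
  b8: preds {b6,b7}: {b0,b6} ∩ {b0,b6,b7} = {b0,b6}; idom=b6

DF walk-up:
  b4←b1: walk b1 to b0
  b4←b3: walk b3→b2 to b0
  b4←b5: walk b5→b4 to b0
  b6←b1: walk b1 to b0
  b6←b4: walk b4 to b0
  b6←b5: walk b5→b4 to b0
  b8←b6: walk · to b6
  b8←b7: walk b7 to b6
  DF(b0)=∅
  DF(b1)={b4,b6}
  DF(b2)={b4}
  DF(b3)={b4}
  DF(b4)={b4,b6}
  DF(b5)={b4,b6}
  DF(b6)=∅
  DF(b7)={b8}
  DF(b8)=∅

φ for d: defs {b0,b4,b7}
  DF⁺ = {b4,b6,b8}

Answer: ["b4", "b6", "b8"]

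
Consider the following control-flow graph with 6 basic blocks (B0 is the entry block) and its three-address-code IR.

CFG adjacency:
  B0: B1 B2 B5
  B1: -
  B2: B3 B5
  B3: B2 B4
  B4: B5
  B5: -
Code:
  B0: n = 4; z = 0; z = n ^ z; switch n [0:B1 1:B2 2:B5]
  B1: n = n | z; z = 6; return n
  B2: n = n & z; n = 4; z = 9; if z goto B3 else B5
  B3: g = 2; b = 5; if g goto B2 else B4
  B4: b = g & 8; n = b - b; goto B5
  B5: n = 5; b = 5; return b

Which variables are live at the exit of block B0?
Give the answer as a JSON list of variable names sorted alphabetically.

Per-block:
  B0 def {n,z} use ∅
  B1 def {n,z} use {n,z}
  B2 def {n,z} use {n,z}
  B3 def {b,g} use ∅
  B4 def {b,n} use {g}
  B5 def {b,n} use ∅

Live sets:
  B0 li=∅ lo={n,z}
  B1 li={n,z} lo=∅
  B2 li={n,z} lo={n,z}
  B3 li={n,z} lo={g,n,z}
  B4 li={g} lo=∅
  B5 li=∅ lo=∅

live-out(B0) = ["n", "z"]

Answer: ["n", "z"]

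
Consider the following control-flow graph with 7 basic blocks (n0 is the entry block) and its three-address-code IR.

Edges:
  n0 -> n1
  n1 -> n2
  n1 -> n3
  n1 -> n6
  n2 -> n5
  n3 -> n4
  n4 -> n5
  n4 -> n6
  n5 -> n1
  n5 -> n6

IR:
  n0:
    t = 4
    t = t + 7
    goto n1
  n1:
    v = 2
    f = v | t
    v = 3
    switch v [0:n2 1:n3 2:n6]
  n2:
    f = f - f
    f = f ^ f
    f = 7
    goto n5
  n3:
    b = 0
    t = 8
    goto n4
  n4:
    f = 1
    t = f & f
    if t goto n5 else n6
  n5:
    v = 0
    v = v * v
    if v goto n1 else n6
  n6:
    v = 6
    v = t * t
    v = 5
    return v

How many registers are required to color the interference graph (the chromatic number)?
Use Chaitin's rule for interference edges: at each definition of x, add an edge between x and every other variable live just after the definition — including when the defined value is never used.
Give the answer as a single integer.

Block summaries:
  n0 def {t} use ∅
  n1 def {f,v} use {t}
  n2 def {f} use {f}
  n3 def {b,t} use ∅
  n4 def {f,t} use ∅
  n5 def {v} use ∅
  n6 def {v} use {t}

Backward fixpoint:
  live n0: ∅→{t}
  live n1: {t}→{f,t}
  live n2: {f,t}→{t}
  live n3: ∅→∅
  live n4: ∅→{t}
  live n5: {t}→{t}
  live n6: {t}→∅

Conflict graph:
  b: ∅
  f: {t,v}
  t: {f,v}
  v: {f,t}

Colouring:
  {f,t,v} pairwise interfere (3-clique) ⇒ χ ≥ 3
  assign b→R0 f→R0 t→R1 v→R2 — no edge inside a register ⇒ χ ≤ 3
  χ = 3

Answer: 3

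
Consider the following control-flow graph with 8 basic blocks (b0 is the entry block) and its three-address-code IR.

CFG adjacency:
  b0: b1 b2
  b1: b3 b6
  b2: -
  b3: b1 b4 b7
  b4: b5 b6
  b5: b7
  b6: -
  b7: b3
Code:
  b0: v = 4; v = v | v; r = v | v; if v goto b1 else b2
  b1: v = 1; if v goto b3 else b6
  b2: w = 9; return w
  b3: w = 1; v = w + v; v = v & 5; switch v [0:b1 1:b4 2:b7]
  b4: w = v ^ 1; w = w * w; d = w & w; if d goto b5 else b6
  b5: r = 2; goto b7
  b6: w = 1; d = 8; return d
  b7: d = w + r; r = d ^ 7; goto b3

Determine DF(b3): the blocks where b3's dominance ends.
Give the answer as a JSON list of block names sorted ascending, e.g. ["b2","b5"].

idom tree: b1←b0 b2←b0 b3←b1 b4←b3 b5←b4 b6←b1 b7←b3
Dom at joins:
  b1: preds {b0,b3}: {b0} ∩ {b0,b1,b3} = {b0}; idom=b0
  b3: preds {b1,b7}: {b0,b1} ∩ {b0,b1,b3,b7} = {b0,b1}; idom=b1
  b6: preds {b1,b4}: {b0,b1} ∩ {b0,b1,b3,b4} = {b0,b1}; idom=b1
  b7: preds {b3,b5}: {b0,b1,b3} ∩ {b0,b1,b3,b4,b5} = {b0,b1,b3}; idom=b3

DF walk-up:
  b1←b0: walk · to b0
  b1←b3: walk b3→b1 to b0
  b3←b1: walk · to b1
  b3←b7: walk b7→b3 to b1
  b6←b1: walk · to b1
  b6←b4: walk b4→b3 to b1
  b7←b3: walk · to b3
  b7←b5: walk b5→b4 to b3
  DF(b0)=∅
  DF(b1)={b1}
  DF(b2)=∅
  DF(b3)={b1,b3,b6}
  DF(b4)={b6,b7}
  DF(b5)={b7}
  DF(b6)=∅
  DF(b7)={b3}

DF(b3) = ["b1", "b3", "b6"]

Answer: ["b1", "b3", "b6"]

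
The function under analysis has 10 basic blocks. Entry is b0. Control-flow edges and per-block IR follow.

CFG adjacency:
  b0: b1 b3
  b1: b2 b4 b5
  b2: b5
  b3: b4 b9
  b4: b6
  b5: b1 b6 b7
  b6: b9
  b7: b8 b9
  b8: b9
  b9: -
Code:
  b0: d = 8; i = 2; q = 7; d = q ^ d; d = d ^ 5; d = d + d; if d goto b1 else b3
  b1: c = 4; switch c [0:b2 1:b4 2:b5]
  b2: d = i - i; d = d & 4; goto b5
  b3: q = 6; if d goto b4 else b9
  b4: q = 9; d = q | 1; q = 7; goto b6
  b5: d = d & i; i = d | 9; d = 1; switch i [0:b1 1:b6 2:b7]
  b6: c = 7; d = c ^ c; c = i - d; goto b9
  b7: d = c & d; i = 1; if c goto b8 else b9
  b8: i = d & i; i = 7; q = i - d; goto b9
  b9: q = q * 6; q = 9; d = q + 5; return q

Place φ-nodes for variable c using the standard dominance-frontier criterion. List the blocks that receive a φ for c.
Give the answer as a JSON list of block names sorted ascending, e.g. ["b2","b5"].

Answer: ["b1", "b4", "b6", "b9"]

Analysis:
idom tree: b1←b0 b2←b1 b3←b0 b4←b0 b5←b1 b6←b0 b7←b5 b8←b7 b9←b0
Join-block Dom:
  b1: preds {b0,b5}: {b0} ∩ {b0,b1,b5} = {b0}; idom=b0
  b4: preds {b1,b3}: {b0,b1} ∩ {b0,b3} = {b0}; idom=b0
  b5: preds {b1,b2}: {b0,b1} ∩ {b0,b1,b2} = {b0,b1}; idom=b1
  b6: preds {b4,b5}: {b0,b4} ∩ {b0,b1,b5} = {b0}; idom=b0
  b9: preds {b3,b6,b7,b8}: {b0,b3} ∩ {b0,b6} ∩ {b0,b1,b5,b7} ∩ {b0,b1,b5,b7,b8} = {b0}; idom=b0

Frontier:
  join b1 pred b0: · stop@b0
  join b1 pred b5: b5→b1 stop@b0
  join b4 pred b1: b1 stop@b0
  join b4 pred b3: b3 stop@b0
  join b5 pred b1: · stop@b1
  join b5 pred b2: b2 stop@b1
  join b6 pred b4: b4 stop@b0
  join b6 pred b5: b5→b1 stop@b0
  join b9 pred b3: b3 stop@b0
  join b9 pred b6: b6 stop@b0
  join b9 pred b7: b7→b5→b1 stop@b0
  join b9 pred b8: b8→b7→b5→b1 stop@b0
  b0 → ∅
  b1 → {b1,b4,b6,b9}
  b2 → {b5}
  b3 → {b4,b9}
  b4 → {b6}
  b5 → {b1,b6,b9}
  b6 → {b9}
  b7 → {b9}
  b8 → {b9}
  b9 → ∅

φ for c: defs {b1,b6}
  DF⁺ = {b1,b4,b6,b9}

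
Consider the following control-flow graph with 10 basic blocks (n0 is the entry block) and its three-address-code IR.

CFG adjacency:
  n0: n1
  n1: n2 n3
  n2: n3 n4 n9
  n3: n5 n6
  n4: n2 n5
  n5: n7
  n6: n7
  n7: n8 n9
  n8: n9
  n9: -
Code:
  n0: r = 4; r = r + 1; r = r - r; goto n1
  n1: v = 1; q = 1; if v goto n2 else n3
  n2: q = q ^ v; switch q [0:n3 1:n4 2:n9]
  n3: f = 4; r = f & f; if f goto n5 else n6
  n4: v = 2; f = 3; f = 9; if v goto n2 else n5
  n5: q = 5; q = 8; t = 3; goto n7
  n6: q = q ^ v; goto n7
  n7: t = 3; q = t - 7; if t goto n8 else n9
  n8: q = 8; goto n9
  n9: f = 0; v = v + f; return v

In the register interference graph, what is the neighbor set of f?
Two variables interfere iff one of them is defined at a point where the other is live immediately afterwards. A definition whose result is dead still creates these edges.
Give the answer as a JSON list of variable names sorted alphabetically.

def/use:
  n0: {r} / ∅
  n1: {q,v} / ∅
  n2: {q} / {q,v}
  n3: {f,r} / ∅
  n4: {f,v} / ∅
  n5: {q,t} / ∅
  n6: {q} / {q,v}
  n7: {q,t} / ∅
  n8: {q} / ∅
  n9: {f,v} / {v}

Liveness:
  n0: in=∅ out=∅
  n1: in=∅ out={q,v}
  n2: in={q,v} out={q,v}
  n3: in={q,v} out={q,v}
  n4: in={q} out={q,v}
  n5: in={v} out={v}
  n6: in={q,v} out={v}
  n7: in={v} out={v}
  n8: in={v} out={v}
  n9: in={v} out=∅

Conflict graph:
  f — {q,r,v}
  q — {f,r,t,v}
  r — {f,q,v}
  t — {q,v}
  v — {f,q,r,t}

N(f) = ["q", "r", "v"]

Answer: ["q", "r", "v"]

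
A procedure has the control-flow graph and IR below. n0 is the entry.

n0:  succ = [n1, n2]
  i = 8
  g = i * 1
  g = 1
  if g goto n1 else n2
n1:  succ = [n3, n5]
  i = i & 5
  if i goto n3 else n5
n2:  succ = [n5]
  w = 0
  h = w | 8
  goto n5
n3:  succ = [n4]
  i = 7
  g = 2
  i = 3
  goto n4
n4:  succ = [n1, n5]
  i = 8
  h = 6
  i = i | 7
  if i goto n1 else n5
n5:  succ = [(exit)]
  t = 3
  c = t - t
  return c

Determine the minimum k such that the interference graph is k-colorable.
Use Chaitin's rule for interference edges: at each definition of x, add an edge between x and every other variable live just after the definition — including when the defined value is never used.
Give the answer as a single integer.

Per-block:
  n0: def={g,i} ue=∅
  n1: def={i} ue={i}
  n2: def={h,w} ue=∅
  n3: def={g,i} ue=∅
  n4: def={h,i} ue=∅
  n5: def={c,t} ue=∅

Backward fixpoint:
  live n0: ∅→{i}
  live n1: {i}→∅
  live n2: ∅→∅
  live n3: ∅→∅
  live n4: ∅→{i}
  live n5: ∅→∅

Interfere edges:
  c — ∅
  g — {i}
  h — {i}
  i — {g,h}
  t — ∅
  w — ∅

Chromatic number:
  lower bound: {g,i} mutually conflict ⇒ χ ≥ 2
  assign c→r0 g→r1 h→r1 i→r0 t→r0 w→r0 — no edge inside a register ⇒ χ ≤ 2
  χ = 2

Answer: 2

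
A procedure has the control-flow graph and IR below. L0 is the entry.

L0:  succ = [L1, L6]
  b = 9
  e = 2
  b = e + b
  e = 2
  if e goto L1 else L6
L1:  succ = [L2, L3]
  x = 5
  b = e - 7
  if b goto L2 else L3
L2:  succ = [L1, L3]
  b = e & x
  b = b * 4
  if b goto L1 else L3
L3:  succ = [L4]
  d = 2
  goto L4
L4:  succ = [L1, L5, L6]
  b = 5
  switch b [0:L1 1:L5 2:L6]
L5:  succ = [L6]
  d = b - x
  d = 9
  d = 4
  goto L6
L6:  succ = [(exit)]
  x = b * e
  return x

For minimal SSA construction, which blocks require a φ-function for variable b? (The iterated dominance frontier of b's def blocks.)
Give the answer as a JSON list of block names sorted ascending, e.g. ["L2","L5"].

idom tree: L1←L0 L2←L1 L3←L1 L4←L3 L5←L4 L6←L0
Dom at joins:
  L1: preds {L0,L2,L4}: {L0} ∩ {L0,L1,L2} ∩ {L0,L1,L3,L4} = {L0}; idom=L0
  L3: preds {L1,L2}: {L0,L1} ∩ {L0,L1,L2} = {L0,L1}; idom=L1
  L6: preds {L0,L4,L5}: {L0} ∩ {L0,L1,L3,L4} ∩ {L0,L1,L3,L4,L5} = {L0}; idom=L0

DF derivation:
  L1←L0: walk · to L0
  L1←L2: walk L2→L1 to L0
  L1←L4: walk L4→L3→L1 to L0
  L3←L1: walk · to L1
  L3←L2: walk L2 to L1
  L6←L0: walk · to L0
  L6←L4: walk L4→L3→L1 to L0
  L6←L5: walk L5→L4→L3→L1 to L0
  L0: DF=∅
  L1: DF={L1,L6}
  L2: DF={L1,L3}
  L3: DF={L1,L6}
  L4: DF={L1,L6}
  L5: DF={L6}
  L6: DF=∅

φ for b: defs {L0,L1,L2,L4}
  DF⁺ = {L1,L3,L6}

Answer: ["L1", "L3", "L6"]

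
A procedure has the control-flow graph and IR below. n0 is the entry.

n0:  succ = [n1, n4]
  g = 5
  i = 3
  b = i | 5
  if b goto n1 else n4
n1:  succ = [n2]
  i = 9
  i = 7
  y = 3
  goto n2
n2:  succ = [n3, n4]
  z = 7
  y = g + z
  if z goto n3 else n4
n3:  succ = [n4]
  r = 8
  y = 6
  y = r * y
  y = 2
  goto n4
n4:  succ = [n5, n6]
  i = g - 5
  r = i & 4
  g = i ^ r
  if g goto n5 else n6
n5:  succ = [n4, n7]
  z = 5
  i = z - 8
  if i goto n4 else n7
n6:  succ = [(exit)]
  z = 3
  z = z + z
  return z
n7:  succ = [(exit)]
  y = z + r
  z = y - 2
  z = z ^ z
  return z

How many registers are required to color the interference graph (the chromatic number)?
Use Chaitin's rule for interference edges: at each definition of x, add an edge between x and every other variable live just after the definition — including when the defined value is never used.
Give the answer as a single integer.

Block summaries:
  n0: def={b,g,i} ue=∅
  n1: def={i,y} ue=∅
  n2: def={y,z} ue={g}
  n3: def={r,y} ue=∅
  n4: def={g,i,r} ue={g}
  n5: def={i,z} ue=∅
  n6: def={z} ue=∅
  n7: def={y,z} ue={r,z}

Live sets:
  live n0: ∅→{g}
  live n1: {g}→{g}
  live n2: {g}→{g}
  live n3: {g}→{g}
  live n4: {g}→{g,r}
  live n5: {g,r}→{g,r,z}
  live n6: ∅→∅
  live n7: {r,z}→∅

Conflict graph:
  b: {g}
  g: {b,i,r,y,z}
  i: {g,r,z}
  r: {g,i,y,z}
  y: {g,r,z}
  z: {g,i,r,y}

Colouring:
  {g,i,r,z} pairwise interfere (4-clique) ⇒ χ ≥ 4
  assign b→R1 g→R0 i→R3 r→R1 y→R3 z→R2 — no edge inside a register ⇒ χ ≤ 4
  χ = 4

Answer: 4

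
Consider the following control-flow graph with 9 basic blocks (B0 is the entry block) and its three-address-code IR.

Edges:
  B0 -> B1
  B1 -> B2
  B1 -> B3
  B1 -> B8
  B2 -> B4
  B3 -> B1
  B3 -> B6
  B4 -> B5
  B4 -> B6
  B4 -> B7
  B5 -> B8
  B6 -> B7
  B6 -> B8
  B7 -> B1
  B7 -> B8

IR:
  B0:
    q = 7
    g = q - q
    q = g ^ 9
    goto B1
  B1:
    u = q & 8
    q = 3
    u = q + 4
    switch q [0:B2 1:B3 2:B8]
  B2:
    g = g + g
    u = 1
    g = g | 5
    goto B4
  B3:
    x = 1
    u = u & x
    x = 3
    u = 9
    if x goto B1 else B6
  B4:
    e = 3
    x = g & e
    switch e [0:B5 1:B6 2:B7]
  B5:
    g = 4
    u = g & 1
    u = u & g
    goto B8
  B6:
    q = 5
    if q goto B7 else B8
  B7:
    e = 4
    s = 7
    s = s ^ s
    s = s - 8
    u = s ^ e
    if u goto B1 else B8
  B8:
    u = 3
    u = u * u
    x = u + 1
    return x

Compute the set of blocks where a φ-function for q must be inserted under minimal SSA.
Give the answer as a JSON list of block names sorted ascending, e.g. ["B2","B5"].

idom tree: B1←B0 B2←B1 B3←B1 B4←B2 B5←B4 B6←B1 B7←B1 B8←B1
Join-block Dom:
  B1: preds {B0,B3,B7}: {B0} ∩ {B0,B1,B3} ∩ {B0,B1,B7} = {B0}; idom=B0
  B6: preds {B3,B4}: {B0,B1,B3} ∩ {B0,B1,B2,B4} = {B0,B1}; idom=B1
  B7: preds {B4,B6}: {B0,B1,B2,B4} ∩ {B0,B1,B6} = {B0,B1}; idom=B1
  B8: preds {B1,B5,B6,B7}: {B0,B1} ∩ {B0,B1,B2,B4,B5} ∩ {B0,B1,B6} ∩ {B0,B1,B7} = {B0,B1}; idom=B1

DF derivation:
  join B1 pred B0: · stop@B0
  join B1 pred B3: B3→B1 stop@B0
  join B1 pred B7: B7→B1 stop@B0
  join B6 pred B3: B3 stop@B1
  join B6 pred B4: B4→B2 stop@B1
  join B7 pred B4: B4→B2 stop@B1
  join B7 pred B6: B6 stop@B1
  join B8 pred B1: · stop@B1
  join B8 pred B5: B5→B4→B2 stop@B1
  join B8 pred B6: B6 stop@B1
  join B8 pred B7: B7 stop@B1
  B0: DF=∅
  B1: DF={B1}
  B2: DF={B6,B7,B8}
  B3: DF={B1,B6}
  B4: DF={B6,B7,B8}
  B5: DF={B8}
  B6: DF={B7,B8}
  B7: DF={B1,B8}
  B8: DF=∅

φ for q: defs {B0,B1,B6}
  DF⁺ = {B1,B7,B8}

Answer: ["B1", "B7", "B8"]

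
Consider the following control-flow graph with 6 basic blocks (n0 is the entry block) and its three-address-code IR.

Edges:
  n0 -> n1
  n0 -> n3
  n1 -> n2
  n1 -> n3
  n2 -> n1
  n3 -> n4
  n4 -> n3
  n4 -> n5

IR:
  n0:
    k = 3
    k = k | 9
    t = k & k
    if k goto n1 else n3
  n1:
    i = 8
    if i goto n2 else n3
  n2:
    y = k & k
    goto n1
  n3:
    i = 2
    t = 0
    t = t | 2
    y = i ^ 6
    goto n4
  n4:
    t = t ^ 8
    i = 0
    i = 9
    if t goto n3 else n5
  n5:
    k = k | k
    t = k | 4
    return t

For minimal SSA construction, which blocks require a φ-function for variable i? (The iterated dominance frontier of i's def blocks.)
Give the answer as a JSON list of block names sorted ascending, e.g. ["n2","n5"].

idom tree: n1←n0 n2←n1 n3←n0 n4←n3 n5←n4
Dom∩ at merges:
  n1: preds {n0,n2}: {n0} ∩ {n0,n1,n2} = {n0}; idom=n0
  n3: preds {n0,n1,n4}: {n0} ∩ {n0,n1} ∩ {n0,n3,n4} = {n0}; idom=n0

DF walk-up:
  join n1 pred n0: · stop@n0
  join n1 pred n2: n2→n1 stop@n0
  join n3 pred n0: · stop@n0
  join n3 pred n1: n1 stop@n0
  join n3 pred n4: n4→n3 stop@n0
  n0: DF=∅
  n1: DF={n1,n3}
  n2: DF={n1}
  n3: DF={n3}
  n4: DF={n3}
  n5: DF=∅

φ for i: defs {n1,n3,n4}
  DF⁺ = {n1,n3}

Answer: ["n1", "n3"]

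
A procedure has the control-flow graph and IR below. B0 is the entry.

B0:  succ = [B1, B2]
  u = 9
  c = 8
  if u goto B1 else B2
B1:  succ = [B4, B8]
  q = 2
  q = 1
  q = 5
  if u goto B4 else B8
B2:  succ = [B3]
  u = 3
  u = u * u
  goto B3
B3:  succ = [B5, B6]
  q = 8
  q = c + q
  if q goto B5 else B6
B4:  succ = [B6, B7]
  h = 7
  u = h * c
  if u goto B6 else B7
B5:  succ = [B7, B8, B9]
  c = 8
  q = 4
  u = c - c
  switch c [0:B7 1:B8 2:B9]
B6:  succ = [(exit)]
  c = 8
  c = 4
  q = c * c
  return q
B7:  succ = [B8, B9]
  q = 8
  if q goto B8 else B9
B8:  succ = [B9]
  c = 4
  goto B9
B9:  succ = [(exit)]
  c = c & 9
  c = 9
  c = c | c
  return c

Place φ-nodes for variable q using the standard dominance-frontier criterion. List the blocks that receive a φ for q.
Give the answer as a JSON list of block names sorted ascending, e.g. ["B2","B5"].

Answer: ["B6", "B7", "B8", "B9"]

Working:
idom tree: B1←B0 B2←B0 B3←B2 B4←B1 B5←B3 B6←B0 B7←B0 B8←B0 B9←B0
Dom∩ at merges:
  B6: preds {B3,B4}: {B0,B2,B3} ∩ {B0,B1,B4} = {B0}; idom=B0
  B7: preds {B4,B5}: {B0,B1,B4} ∩ {B0,B2,B3,B5} = {B0}; idom=B0
  B8: preds {B1,B5,B7}: {B0,B1} ∩ {B0,B2,B3,B5} ∩ {B0,B7} = {B0}; idom=B0
  B9: preds {B5,B7,B8}: {B0,B2,B3,B5} ∩ {B0,B7} ∩ {B0,B8} = {B0}; idom=B0

Frontier:
  B6←B3: walk B3→B2 to B0
  B6←B4: walk B4→B1 to B0
  B7←B4: walk B4→B1 to B0
  B7←B5: walk B5→B3→B2 to B0
  B8←B1: walk B1 to B0
  B8←B5: walk B5→B3→B2 to B0
  B8←B7: walk B7 to B0
  B9←B5: walk B5→B3→B2 to B0
  B9←B7: walk B7 to B0
  B9←B8: walk B8 to B0
  DF(B0)=∅
  DF(B1)={B6,B7,B8}
  DF(B2)={B6,B7,B8,B9}
  DF(B3)={B6,B7,B8,B9}
  DF(B4)={B6,B7}
  DF(B5)={B7,B8,B9}
  DF(B6)=∅
  DF(B7)={B8,B9}
  DF(B8)={B9}
  DF(B9)=∅

φ for q: defs {B1,B3,B5,B6,B7}
  DF⁺ = {B6,B7,B8,B9}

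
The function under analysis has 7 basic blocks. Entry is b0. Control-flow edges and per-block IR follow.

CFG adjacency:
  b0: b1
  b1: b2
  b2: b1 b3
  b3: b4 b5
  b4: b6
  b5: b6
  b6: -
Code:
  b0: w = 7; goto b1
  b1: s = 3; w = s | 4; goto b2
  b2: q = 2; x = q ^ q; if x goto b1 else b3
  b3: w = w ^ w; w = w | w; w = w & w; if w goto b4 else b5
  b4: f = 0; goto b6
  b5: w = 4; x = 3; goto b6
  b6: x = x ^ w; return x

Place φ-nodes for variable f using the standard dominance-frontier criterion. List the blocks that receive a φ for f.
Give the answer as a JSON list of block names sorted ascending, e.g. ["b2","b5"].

Answer: ["b6"]

Derivation:
idom tree: b1←b0 b2←b1 b3←b2 b4←b3 b5←b3 b6←b3
Join-block Dom:
  b1: preds {b0,b2}: {b0} ∩ {b0,b1,b2} = {b0}; idom=b0
  b6: preds {b4,b5}: {b0,b1,b2,b3,b4} ∩ {b0,b1,b2,b3,b5} = {b0,b1,b2,b3}; idom=b3

Frontier:
  b1←b0: walk · to b0
  b1←b2: walk b2→b1 to b0
  b6←b4: walk b4 to b3
  b6←b5: walk b5 to b3
  DF(b0)=∅
  DF(b1)={b1}
  DF(b2)={b1}
  DF(b3)=∅
  DF(b4)={b6}
  DF(b5)={b6}
  DF(b6)=∅

φ for f: defs {b4}
  DF⁺ = {b6}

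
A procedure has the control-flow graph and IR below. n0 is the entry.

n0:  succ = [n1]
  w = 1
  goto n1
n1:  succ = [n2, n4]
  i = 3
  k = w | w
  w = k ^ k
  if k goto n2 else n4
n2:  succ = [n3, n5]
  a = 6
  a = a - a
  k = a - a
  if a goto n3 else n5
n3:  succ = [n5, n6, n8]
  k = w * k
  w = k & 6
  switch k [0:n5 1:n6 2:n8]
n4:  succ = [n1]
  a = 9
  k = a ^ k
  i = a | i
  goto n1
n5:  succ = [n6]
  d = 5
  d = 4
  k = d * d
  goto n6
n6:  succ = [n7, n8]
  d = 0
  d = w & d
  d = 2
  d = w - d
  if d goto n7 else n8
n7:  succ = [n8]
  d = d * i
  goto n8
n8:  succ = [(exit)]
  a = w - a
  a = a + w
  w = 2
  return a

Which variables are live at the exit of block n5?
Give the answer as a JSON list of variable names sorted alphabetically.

Per-block:
  n0: {w} / ∅
  n1: {i,k,w} / {w}
  n2: {a,k} / ∅
  n3: {k,w} / {k,w}
  n4: {a,i,k} / {i,k}
  n5: {d,k} / ∅
  n6: {d} / {w}
  n7: {d} / {d,i}
  n8: {a,w} / {a,w}

Backward fixpoint:
  n0 li=∅ lo={w}
  n1 li={w} lo={i,k,w}
  n2 li={i,w} lo={a,i,k,w}
  n3 li={a,i,k,w} lo={a,i,w}
  n4 li={i,k,w} lo={w}
  n5 li={a,i,w} lo={a,i,w}
  n6 li={a,i,w} lo={a,d,i,w}
  n7 li={a,d,i,w} lo={a,w}
  n8 li={a,w} lo=∅

live-out(n5) = ["a", "i", "w"]

Answer: ["a", "i", "w"]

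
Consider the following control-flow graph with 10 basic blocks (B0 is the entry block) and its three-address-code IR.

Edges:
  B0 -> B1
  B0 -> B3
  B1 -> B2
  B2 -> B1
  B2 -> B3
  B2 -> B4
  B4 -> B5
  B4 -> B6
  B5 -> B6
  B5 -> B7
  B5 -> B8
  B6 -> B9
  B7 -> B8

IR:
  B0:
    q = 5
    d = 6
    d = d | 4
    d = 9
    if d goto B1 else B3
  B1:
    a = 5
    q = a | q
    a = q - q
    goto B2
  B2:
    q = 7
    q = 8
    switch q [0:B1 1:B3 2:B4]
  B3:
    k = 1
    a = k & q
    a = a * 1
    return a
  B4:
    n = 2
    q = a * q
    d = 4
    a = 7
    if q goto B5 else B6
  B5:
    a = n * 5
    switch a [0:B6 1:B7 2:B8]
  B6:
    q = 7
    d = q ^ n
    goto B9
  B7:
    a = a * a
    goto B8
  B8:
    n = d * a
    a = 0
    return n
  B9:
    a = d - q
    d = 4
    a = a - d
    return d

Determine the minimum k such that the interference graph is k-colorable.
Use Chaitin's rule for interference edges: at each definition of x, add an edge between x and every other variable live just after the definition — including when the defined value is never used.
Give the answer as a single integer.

Per-block:
  B0: {d,q} / ∅
  B1: {a,q} / {q}
  B2: {q} / ∅
  B3: {a,k} / {q}
  B4: {a,d,n,q} / {a,q}
  B5: {a} / {n}
  B6: {d,q} / {n}
  B7: {a} / {a}
  B8: {a,n} / {a,d}
  B9: {a,d} / {d,q}

Backward fixpoint:
  live B0: ∅→{q}
  live B1: {q}→{a}
  live B2: {a}→{a,q}
  live B3: {q}→∅
  live B4: {a,q}→{d,n}
  live B5: {d,n}→{a,d,n}
  live B6: {n}→{d,q}
  live B7: {a,d}→{a,d}
  live B8: {a,d}→∅
  live B9: {d,q}→∅

Conflict graph:
  a: {d,n,q}
  d: {a,n,q}
  k: {q}
  n: {a,d,q}
  q: {a,d,k,n}

Registers:
  {a,d,n,q} pairwise interfere (4-clique) ⇒ χ ≥ 4
  4-colouring: r0={q}  r1={a,k}  r2={d}  r3={n}
  χ = 4

Answer: 4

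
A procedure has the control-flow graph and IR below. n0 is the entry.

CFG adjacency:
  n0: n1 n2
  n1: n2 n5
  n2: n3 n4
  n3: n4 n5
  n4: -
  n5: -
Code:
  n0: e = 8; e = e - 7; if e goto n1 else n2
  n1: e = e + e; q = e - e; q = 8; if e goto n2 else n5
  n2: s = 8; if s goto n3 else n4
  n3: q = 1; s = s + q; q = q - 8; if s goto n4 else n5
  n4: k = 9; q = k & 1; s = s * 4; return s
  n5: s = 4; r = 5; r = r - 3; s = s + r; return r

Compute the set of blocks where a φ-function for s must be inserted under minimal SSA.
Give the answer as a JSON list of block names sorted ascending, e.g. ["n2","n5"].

Answer: ["n4", "n5"]

Derivation:
idom tree: n1←n0 n2←n0 n3←n2 n4←n2 n5←n0
Join-block Dom:
  n2: preds {n0,n1}: {n0} ∩ {n0,n1} = {n0}; idom=n0
  n4: preds {n2,n3}: {n0,n2} ∩ {n0,n2,n3} = {n0,n2}; idom=n2
  n5: preds {n1,n3}: {n0,n1} ∩ {n0,n2,n3} = {n0}; idom=n0

DF walk-up:
  n2←n0: walk · to n0
  n2←n1: walk n1 to n0
  n4←n2: walk · to n2
  n4←n3: walk n3 to n2
  n5←n1: walk n1 to n0
  n5←n3: walk n3→n2 to n0
  DF(n0)=∅
  DF(n1)={n2,n5}
  DF(n2)={n5}
  DF(n3)={n4,n5}
  DF(n4)=∅
  DF(n5)=∅

φ for s: defs {n2,n3,n4,n5}
  DF⁺ = {n4,n5}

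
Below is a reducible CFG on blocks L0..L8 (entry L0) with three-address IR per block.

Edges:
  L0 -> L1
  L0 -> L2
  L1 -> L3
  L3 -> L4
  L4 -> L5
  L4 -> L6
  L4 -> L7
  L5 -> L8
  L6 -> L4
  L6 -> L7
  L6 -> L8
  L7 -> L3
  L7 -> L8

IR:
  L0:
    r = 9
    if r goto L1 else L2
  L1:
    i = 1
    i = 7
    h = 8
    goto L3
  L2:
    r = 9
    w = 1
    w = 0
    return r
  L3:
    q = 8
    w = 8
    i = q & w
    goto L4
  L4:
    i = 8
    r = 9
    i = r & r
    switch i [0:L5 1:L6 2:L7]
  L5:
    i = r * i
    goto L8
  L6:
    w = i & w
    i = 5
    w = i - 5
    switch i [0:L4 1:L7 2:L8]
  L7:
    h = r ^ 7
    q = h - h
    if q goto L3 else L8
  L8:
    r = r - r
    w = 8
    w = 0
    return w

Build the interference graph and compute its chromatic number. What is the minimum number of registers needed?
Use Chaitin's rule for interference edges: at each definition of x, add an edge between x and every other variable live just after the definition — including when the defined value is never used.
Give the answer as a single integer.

def/use:
  L0 def {r} use ∅
  L1 def {h,i} use ∅
  L2 def {r,w} use ∅
  L3 def {i,q,w} use ∅
  L4 def {i,r} use ∅
  L5 def {i} use {i,r}
  L6 def {i,w} use {i,w}
  L7 def {h,q} use {r}
  L8 def {r,w} use {r}

Liveness:
  live L0: ∅→∅
  live L1: ∅→∅
  live L2: ∅→∅
  live L3: ∅→{w}
  live L4: {w}→{i,r,w}
  live L5: {i,r}→{r}
  live L6: {i,r,w}→{r,w}
  live L7: {r}→{r}
  live L8: {r}→∅

Interfere edges:
  h — {r}
  i — {r,w}
  q — {r,w}
  r — {h,i,q,w}
  w — {i,q,r}

Registers:
  {i,r,w} pairwise interfere (3-clique) ⇒ χ ≥ 3
  3-colouring: r0={r}  r1={h,w}  r2={i,q}
  χ = 3

Answer: 3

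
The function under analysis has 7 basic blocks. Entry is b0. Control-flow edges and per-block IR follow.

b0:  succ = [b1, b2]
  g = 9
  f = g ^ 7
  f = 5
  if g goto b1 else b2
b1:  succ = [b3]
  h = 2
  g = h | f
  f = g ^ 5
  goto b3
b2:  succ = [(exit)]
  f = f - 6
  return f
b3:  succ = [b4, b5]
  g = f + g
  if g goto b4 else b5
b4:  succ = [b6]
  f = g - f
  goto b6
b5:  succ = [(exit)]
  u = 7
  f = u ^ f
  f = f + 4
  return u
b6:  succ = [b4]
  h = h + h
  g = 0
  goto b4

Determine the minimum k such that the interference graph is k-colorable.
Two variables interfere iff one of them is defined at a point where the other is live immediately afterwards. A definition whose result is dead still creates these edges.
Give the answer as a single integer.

Per-block:
  b0 def {f,g} use ∅
  b1 def {f,g,h} use {f}
  b2 def {f} use {f}
  b3 def {g} use {f,g}
  b4 def {f} use {f,g}
  b5 def {f,u} use {f}
  b6 def {g,h} use {h}

Backward fixpoint:
  live b0: ∅→{f}
  live b1: {f}→{f,g,h}
  live b2: {f}→∅
  live b3: {f,g,h}→{f,g,h}
  live b4: {f,g,h}→{f,h}
  live b5: {f}→∅
  live b6: {f,h}→{f,g,h}

Conflict graph:
  f: {g,h,u}
  g: {f,h}
  h: {f,g}
  u: {f}

Registers:
  clique {f,g,h} ⇒ need ≥ 3
  assign f→R0 g→R1 h→R2 u→R1 — no edge inside a register ⇒ χ ≤ 3
  χ = 3

Answer: 3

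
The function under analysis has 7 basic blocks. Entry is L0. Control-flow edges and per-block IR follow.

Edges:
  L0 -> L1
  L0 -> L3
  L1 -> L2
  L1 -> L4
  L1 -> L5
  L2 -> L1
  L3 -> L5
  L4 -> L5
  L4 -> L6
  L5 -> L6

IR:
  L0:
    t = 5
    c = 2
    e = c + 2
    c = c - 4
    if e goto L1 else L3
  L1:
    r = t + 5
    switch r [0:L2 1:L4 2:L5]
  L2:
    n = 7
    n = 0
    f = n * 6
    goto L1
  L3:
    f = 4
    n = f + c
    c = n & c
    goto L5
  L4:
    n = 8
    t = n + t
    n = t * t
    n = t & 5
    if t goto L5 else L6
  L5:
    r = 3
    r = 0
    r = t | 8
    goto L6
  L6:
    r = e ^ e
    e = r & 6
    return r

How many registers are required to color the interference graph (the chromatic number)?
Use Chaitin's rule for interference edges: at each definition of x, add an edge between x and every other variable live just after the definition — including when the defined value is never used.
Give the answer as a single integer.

Answer: 4

Derivation:
Block summaries:
  L0 def {c,e,t} use ∅
  L1 def {r} use {t}
  L2 def {f,n} use ∅
  L3 def {c,f,n} use {c}
  L4 def {n,t} use {t}
  L5 def {r} use {t}
  L6 def {e,r} use {e}

Liveness:
  live L0: ∅→{c,e,t}
  live L1: {e,t}→{e,t}
  live L2: {e,t}→{e,t}
  live L3: {c,e,t}→{e,t}
  live L4: {e,t}→{e,t}
  live L5: {e,t}→{e}
  live L6: {e}→∅

Interfere edges:
  c↔{e,f,n,t}
  e↔{c,f,n,r,t}
  f↔{c,e,t}
  n↔{c,e,t}
  r↔{e,t}
  t↔{c,e,f,n,r}

Chromatic number:
  {c,e,f,t} pairwise interfere (4-clique) ⇒ χ ≥ 4
  4-colouring: R0={e}  R1={t}  R2={c,r}  R3={f,n}
  χ = 4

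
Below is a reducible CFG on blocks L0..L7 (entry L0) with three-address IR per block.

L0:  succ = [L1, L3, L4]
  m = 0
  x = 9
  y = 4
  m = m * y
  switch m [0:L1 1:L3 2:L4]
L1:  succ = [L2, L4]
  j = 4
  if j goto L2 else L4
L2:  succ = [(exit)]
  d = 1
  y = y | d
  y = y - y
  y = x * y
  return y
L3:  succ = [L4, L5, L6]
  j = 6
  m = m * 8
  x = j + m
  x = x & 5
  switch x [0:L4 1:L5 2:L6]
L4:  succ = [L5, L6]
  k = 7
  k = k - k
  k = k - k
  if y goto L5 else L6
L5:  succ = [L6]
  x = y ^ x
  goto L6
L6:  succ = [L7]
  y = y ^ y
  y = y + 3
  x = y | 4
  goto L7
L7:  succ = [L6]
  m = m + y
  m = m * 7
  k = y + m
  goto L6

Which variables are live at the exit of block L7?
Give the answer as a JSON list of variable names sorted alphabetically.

Answer: ["m", "y"]

Analysis:
def/use:
  L0: {m,x,y} / ∅
  L1: {j} / ∅
  L2: {d,y} / {x,y}
  L3: {j,m,x} / {m}
  L4: {k} / {y}
  L5: {x} / {x,y}
  L6: {x,y} / {y}
  L7: {k,m} / {m,y}

Live sets:
  L0: in=∅ out={m,x,y}
  L1: in={m,x,y} out={m,x,y}
  L2: in={x,y} out=∅
  L3: in={m,y} out={m,x,y}
  L4: in={m,x,y} out={m,x,y}
  L5: in={m,x,y} out={m,y}
  L6: in={m,y} out={m,y}
  L7: in={m,y} out={m,y}

live-out(L7) = ["m", "y"]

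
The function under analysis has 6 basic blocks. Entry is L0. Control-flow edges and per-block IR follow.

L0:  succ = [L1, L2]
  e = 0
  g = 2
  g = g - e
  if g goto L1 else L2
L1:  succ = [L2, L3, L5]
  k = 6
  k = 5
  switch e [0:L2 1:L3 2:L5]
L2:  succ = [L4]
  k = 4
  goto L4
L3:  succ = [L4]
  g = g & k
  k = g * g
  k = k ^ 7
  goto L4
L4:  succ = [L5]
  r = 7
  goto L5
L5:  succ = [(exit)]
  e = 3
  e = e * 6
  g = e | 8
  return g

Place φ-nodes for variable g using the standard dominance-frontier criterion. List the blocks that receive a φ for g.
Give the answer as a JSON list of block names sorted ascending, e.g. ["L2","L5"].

Answer: ["L4", "L5"]

Analysis:
idom tree: L1←L0 L2←L0 L3←L1 L4←L0 L5←L0
Join-block Dom:
  L2: preds {L0,L1}: {L0} ∩ {L0,L1} = {L0}; idom=L0
  L4: preds {L2,L3}: {L0,L2} ∩ {L0,L1,L3} = {L0}; idom=L0
  L5: preds {L1,L4}: {L0,L1} ∩ {L0,L4} = {L0}; idom=L0

DF walk-up:
  L2←L0: walk · to L0
  L2←L1: walk L1 to L0
  L4←L2: walk L2 to L0
  L4←L3: walk L3→L1 to L0
  L5←L1: walk L1 to L0
  L5←L4: walk L4 to L0
  DF(L0)=∅
  DF(L1)={L2,L4,L5}
  DF(L2)={L4}
  DF(L3)={L4}
  DF(L4)={L5}
  DF(L5)=∅

φ for g: defs {L0,L3,L5}
  DF⁺ = {L4,L5}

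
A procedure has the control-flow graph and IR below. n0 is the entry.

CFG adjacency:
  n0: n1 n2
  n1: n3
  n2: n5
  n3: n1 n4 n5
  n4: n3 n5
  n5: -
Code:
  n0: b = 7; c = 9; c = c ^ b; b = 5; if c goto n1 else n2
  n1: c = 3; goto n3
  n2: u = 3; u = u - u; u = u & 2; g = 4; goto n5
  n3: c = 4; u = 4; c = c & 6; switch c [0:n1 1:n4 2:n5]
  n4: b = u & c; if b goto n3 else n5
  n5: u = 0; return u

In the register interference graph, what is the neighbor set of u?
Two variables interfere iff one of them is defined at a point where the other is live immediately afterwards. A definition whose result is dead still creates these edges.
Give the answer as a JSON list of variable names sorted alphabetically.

def/use:
  n0: def={b,c} ue=∅
  n1: def={c} ue=∅
  n2: def={g,u} ue=∅
  n3: def={c,u} ue=∅
  n4: def={b} ue={c,u}
  n5: def={u} ue=∅

Liveness:
  n0 li=∅ lo=∅
  n1 li=∅ lo=∅
  n2 li=∅ lo=∅
  n3 li=∅ lo={c,u}
  n4 li={c,u} lo=∅
  n5 li=∅ lo=∅

Interfere edges:
  b — {c}
  c — {b,u}
  g — ∅
  u — {c}

N(u) = ["c"]

Answer: ["c"]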